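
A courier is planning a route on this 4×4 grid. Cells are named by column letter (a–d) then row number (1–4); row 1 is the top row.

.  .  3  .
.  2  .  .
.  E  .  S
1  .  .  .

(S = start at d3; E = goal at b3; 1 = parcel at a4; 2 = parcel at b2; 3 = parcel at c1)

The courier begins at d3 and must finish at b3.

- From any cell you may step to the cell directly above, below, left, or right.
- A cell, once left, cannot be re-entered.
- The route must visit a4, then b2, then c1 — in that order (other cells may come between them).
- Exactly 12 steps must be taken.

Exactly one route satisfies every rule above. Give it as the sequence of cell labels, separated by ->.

d3 -> d4 -> c4 -> b4 -> a4 -> a3 -> a2 -> b2 -> b1 -> c1 -> c2 -> c3 -> b3

The waypoints must appear in the order a4, b2, c1, with no cell reused.
Route from d3: down 1 to d4, left 3 to a4, up 2 to a2, right 1 to b2, up 1 to b1, right 1 to c1, down 2 to c3, left 1 to b3 — 12 moves in all.
Check: order respected (1 at step 4, 2 at step 7, 3 at step 9); 12 moves as required.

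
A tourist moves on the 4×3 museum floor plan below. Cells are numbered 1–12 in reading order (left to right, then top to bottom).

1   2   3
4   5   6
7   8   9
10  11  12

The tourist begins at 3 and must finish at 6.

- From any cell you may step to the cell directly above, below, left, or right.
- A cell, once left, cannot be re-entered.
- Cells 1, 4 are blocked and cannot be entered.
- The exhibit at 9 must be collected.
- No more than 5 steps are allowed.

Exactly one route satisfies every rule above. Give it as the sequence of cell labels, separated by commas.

3, 2, 5, 8, 9, 6

The 5-move cap with required stops at 9 leaves no slack for detours.
Route from 3: left 1 to 2, down 2 to 8, right 1 to 9, up 1 to 6 — 5 moves in all.
Check: all required cells visited; 5 ≤ 5 moves.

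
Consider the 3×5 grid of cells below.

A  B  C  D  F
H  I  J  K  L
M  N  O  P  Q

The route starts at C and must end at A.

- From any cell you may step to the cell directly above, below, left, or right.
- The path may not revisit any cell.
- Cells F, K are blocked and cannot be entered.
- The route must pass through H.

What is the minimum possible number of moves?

Any route passes through H somewhere between C and A. Summing Manhattan distances along the two legs (C → H → A) gives a lower bound of 3 + 1 = 4 moves.
A route of 4 moves achieves this: C → J → I → H → A.
Since 4 matches the lower bound, it is optimal.

4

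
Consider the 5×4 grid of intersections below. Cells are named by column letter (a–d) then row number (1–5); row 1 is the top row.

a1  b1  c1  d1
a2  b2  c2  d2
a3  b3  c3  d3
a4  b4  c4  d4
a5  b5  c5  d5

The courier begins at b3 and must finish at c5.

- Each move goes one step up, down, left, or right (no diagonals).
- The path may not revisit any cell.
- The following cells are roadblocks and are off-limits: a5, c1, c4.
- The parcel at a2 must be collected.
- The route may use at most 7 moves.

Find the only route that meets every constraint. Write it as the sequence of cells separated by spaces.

b3 b2 a2 a3 a4 b4 b5 c5

The 7-move cap with required stops at a2 leaves no slack for detours.
Route from b3: up to b2, left to a2, 2× down (reaching a4), right to b4, down to b5, right to c5 — 7 moves in all.
Check: all required cells visited; 7 ≤ 7 moves.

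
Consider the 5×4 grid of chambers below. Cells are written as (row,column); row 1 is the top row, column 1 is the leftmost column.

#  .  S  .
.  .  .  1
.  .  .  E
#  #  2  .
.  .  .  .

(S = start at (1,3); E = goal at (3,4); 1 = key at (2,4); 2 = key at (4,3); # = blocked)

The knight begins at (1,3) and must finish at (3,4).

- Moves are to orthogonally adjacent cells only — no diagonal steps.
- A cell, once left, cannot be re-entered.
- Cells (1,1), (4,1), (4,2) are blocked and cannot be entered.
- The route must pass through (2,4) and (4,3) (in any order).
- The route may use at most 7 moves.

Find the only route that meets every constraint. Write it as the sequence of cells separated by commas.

(1,3), (1,4), (2,4), (2,3), (3,3), (4,3), (4,4), (3,4)

The 7-move cap with required stops at (2,4), (4,3) leaves no slack for detours.
Route from (1,3): right to (1,4), down to (2,4), left to (2,3), 2× down (reaching (4,3)), right to (4,4), up to (3,4) — 7 moves in all.
Check: all required cells visited; 7 ≤ 7 moves.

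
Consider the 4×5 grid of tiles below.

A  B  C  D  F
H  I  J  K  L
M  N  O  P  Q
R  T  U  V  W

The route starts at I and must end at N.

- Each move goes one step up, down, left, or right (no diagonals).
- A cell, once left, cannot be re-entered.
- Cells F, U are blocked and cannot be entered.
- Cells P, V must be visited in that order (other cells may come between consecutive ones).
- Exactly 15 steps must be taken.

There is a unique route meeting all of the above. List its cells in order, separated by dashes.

The waypoints must appear in the order P, V, with no cell reused.
Route from I: right to J, down to O, right to P, down to V, right to W, 2× up (reaching L), left to K, up to D, 3× left (reaching A), 2× down (reaching M), right to N — 15 moves in all.
Check: order respected (P at step 3, V at step 4); 15 moves as required.

I - J - O - P - V - W - Q - L - K - D - C - B - A - H - M - N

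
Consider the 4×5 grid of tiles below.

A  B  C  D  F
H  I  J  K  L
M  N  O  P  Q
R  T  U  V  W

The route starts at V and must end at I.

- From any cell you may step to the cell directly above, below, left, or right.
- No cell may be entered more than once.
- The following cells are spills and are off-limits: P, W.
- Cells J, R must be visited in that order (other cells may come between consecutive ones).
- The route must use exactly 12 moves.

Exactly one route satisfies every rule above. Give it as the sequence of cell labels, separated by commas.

V, U, O, J, C, B, A, H, M, R, T, N, I

The waypoints must appear in the order J, R, with no cell reused.
Route from V: left 1 to U, up 3 to C, left 2 to A, down 3 to R, right 1 to T, up 2 to I — 12 moves in all.
Check: order respected (J at step 3, R at step 9); 12 moves as required.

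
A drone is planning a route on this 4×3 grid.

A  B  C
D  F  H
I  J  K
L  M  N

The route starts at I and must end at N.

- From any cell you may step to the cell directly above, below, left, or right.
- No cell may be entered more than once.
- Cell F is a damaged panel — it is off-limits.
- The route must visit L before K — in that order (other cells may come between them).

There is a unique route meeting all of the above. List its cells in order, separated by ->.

The waypoints must appear in the order L, K, with no cell reused.
Route from I: down 1 to L, right 1 to M, up 1 to J, right 1 to K, down 1 to N — 5 moves in all.
Check: order respected (L at step 1, K at step 4).

I -> L -> M -> J -> K -> N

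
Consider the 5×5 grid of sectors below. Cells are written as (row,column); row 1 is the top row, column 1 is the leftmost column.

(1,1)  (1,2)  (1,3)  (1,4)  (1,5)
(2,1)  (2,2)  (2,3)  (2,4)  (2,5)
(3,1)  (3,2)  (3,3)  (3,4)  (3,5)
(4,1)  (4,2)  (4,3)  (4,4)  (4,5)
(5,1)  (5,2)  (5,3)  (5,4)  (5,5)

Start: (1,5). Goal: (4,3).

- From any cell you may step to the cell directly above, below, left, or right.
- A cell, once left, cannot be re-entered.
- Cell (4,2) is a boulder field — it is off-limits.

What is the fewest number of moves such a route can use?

5

The Manhattan distance from (1,5) to (4,3) is |1−4| + |5−3| = 5, so at least 5 moves are needed.
A route of 5 moves achieves this: (1,5) → (2,5) → (3,5) → (4,5) → (4,4) → (4,3).
Since 5 matches the lower bound, it is optimal.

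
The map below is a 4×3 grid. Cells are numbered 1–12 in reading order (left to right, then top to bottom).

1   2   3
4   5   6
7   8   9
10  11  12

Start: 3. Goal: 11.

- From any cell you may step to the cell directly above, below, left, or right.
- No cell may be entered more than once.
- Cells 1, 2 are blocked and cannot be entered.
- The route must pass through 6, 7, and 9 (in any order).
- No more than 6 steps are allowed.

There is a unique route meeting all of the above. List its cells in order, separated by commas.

The 6-move cap with required stops at 6, 7, 9 leaves no slack for detours.
Route from 3: down 2 to 9, left 2 to 7, down 1 to 10, right 1 to 11 — 6 moves in all.
Check: all required cells visited; 6 ≤ 6 moves.

3, 6, 9, 8, 7, 10, 11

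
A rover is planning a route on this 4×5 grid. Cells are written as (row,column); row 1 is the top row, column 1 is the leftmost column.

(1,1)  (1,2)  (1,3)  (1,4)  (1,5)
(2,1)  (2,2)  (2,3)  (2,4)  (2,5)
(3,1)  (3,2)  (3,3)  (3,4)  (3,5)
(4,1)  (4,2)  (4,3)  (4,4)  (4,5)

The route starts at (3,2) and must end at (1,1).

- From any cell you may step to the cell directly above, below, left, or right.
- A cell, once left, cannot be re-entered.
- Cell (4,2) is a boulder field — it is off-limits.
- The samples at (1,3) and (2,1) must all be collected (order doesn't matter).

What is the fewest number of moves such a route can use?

7

Any route passes through (1,3) and (2,1) in some order between (3,2) and (1,1). Summing Manhattan distances along each leg and taking the cheapest ordering ((3,2) → (1,3) → (2,1) → (1,1)) gives a lower bound of 3 + 3 + 1 = 7 moves.
A route of 7 moves achieves this: (3,2) → (3,1) → (2,1) → (2,2) → (2,3) → (1,3) → (1,2) → (1,1).
Since 7 matches the lower bound, it is optimal.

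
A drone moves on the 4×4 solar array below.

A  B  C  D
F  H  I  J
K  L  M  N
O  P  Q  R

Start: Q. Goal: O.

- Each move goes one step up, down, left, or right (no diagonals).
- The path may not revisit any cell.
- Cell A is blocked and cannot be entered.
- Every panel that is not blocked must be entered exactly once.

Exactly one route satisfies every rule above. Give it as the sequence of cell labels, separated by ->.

Q -> R -> N -> M -> I -> J -> D -> C -> B -> H -> F -> K -> L -> P -> O

Need to visit all 15 open cells exactly once, starting at Q and ending at O.
Cell R has only two open neighbours (N and Q), so the path must pass straight through it: one of those is the cell it's entered from and the other is where it exits.
Route from Q: right 1 to R, up 1 to N, left 1 to M, up 1 to I, right 1 to J, up 1 to D, left 2 to B, down 1 to H, left 1 to F, down 1 to K, right 1 to L, down 1 to P, left 1 to O — 14 moves in all.
Check: all 15 open cells covered.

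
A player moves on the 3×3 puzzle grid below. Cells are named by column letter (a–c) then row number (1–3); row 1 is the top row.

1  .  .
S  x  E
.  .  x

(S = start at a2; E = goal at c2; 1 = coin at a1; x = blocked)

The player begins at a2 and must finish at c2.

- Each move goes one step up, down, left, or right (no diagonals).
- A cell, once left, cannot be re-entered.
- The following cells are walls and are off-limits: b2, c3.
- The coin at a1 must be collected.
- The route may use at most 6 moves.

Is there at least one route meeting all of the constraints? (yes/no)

yes

One route that works: a2 → a1 → b1 → c1 → c2.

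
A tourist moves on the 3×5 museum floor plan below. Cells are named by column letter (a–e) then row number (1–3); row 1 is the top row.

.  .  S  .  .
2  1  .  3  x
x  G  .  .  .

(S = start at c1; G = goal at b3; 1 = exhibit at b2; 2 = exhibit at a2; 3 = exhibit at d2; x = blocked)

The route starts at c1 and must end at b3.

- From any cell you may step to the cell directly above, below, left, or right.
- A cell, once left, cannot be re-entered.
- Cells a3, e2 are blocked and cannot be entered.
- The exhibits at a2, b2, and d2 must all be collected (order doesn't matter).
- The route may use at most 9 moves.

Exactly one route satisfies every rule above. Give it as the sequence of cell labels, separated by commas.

c1, b1, a1, a2, b2, c2, d2, d3, c3, b3

The budget equals the shortest possible length, so every move has to be on a shortest route through the required cells.
Route from c1: 2× left (reaching a1), down to a2, 3× right (reaching d2), down to d3, 2× left (reaching b3) — 9 moves in all.
Check: all required cells visited; 9 ≤ 9 moves.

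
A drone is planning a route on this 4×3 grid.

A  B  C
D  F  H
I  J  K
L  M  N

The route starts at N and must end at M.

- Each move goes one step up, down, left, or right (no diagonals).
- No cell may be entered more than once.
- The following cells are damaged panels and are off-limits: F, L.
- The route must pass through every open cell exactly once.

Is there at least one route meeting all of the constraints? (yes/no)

yes

One route that works: N → K → H → C → B → A → D → I → J → M.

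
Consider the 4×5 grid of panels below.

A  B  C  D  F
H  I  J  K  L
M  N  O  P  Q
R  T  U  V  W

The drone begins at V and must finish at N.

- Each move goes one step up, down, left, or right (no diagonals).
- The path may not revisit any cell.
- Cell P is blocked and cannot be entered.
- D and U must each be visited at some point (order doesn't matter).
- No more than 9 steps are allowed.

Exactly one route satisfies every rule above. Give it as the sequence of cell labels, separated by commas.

V, U, O, J, K, D, C, B, I, N

The 9-move cap with required stops at D, U leaves no slack for detours.
Route from V: left 1 to U, up 2 to J, right 1 to K, up 1 to D, left 2 to B, down 2 to N — 9 moves in all.
Check: all required cells visited; 9 ≤ 9 moves.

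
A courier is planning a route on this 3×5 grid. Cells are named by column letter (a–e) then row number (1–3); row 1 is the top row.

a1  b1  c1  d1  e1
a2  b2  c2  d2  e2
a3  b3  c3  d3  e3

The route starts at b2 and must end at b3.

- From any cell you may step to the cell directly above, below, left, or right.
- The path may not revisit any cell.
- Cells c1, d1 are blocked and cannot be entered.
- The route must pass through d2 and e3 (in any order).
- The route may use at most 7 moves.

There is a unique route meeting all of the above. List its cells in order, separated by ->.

b2 -> c2 -> d2 -> e2 -> e3 -> d3 -> c3 -> b3

The budget equals the shortest possible length, so every move has to be on a shortest route through the required cells.
Route from b2: 3× right (reaching e2), down to e3, 3× left (reaching b3) — 7 moves in all.
Check: all required cells visited; 7 ≤ 7 moves.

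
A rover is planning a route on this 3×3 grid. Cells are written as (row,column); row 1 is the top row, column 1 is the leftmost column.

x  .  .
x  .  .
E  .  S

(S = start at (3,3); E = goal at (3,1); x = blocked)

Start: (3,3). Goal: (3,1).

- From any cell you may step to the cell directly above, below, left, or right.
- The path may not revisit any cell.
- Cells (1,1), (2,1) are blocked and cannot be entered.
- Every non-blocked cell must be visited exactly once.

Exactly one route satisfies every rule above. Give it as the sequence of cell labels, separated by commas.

(3,3), (2,3), (1,3), (1,2), (2,2), (3,2), (3,1)

Need to visit all 7 open cells exactly once, starting at (3,3) and ending at (3,1).
Cell (1,2) has only two open neighbours ((2,2) and (1,3)), so the path must pass straight through it: one of those is the cell it's entered from and the other is where it exits.
Route from (3,3): 2× up (reaching (1,3)), left to (1,2), 2× down (reaching (3,2)), left to (3,1) — 6 moves in all.
Check: all 7 open cells covered.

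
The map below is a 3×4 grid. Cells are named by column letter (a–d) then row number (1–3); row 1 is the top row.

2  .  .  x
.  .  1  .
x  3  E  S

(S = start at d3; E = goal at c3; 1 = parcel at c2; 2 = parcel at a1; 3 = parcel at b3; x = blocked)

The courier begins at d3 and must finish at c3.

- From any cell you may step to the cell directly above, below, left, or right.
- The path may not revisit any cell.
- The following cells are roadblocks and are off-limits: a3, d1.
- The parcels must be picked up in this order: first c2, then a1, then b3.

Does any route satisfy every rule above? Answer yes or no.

yes

One route that works: d3 → d2 → c2 → c1 → b1 → a1 → a2 → b2 → b3 → c3.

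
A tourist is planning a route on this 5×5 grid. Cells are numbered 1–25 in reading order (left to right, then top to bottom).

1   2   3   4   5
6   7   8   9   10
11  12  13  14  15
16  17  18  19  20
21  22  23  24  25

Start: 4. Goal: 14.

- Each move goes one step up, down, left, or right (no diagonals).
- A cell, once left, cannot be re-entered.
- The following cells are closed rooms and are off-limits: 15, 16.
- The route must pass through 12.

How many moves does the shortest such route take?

Any route passes through 12 somewhere between 4 and 14. Summing Manhattan distances along the two legs (4 → 12 → 14) gives a lower bound of 4 + 2 = 6 moves.
A route of 6 moves achieves this: 4 → 9 → 8 → 7 → 12 → 13 → 14.
Since 6 matches the lower bound, it is optimal.

6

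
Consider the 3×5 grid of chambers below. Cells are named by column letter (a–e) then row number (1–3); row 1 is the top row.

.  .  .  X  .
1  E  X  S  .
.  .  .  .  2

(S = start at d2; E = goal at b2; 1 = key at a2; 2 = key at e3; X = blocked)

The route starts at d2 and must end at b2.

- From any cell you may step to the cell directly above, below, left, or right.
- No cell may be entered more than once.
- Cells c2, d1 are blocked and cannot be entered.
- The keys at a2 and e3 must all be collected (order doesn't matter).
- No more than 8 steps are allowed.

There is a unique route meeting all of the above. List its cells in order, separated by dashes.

The budget equals the shortest possible length, so every move has to be on a shortest route through the required cells.
Route from d2: right to e2, down to e3, 4× left (reaching a3), up to a2, right to b2 — 8 moves in all.
Check: all required cells visited; 8 ≤ 8 moves.

d2 - e2 - e3 - d3 - c3 - b3 - a3 - a2 - b2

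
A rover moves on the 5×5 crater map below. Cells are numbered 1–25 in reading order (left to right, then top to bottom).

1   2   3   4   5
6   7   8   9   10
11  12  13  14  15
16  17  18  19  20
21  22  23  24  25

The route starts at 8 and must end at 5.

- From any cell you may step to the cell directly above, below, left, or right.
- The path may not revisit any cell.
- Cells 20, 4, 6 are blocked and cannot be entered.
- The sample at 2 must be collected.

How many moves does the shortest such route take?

Any route passes through 2 somewhere between 8 and 5. Summing Manhattan distances along the two legs (8 → 2 → 5) gives a lower bound of 2 + 3 = 5 moves.
That bound ignores the blocked cells. Measuring each leg by the fewest moves that actually steer around them (8→2: 2; 2→5: 5) raises the lower bound to 7.
The shortest route satisfying every rule uses 9 moves: 8 → 3 → 2 → 7 → 12 → 13 → 14 → 9 → 10 → 5.
The no-revisit rule (legs can't share cells) pushes the minimum above the 7-move bound; an exhaustive check rules out every length from 7 to 8, leaving 9 as the minimum.

9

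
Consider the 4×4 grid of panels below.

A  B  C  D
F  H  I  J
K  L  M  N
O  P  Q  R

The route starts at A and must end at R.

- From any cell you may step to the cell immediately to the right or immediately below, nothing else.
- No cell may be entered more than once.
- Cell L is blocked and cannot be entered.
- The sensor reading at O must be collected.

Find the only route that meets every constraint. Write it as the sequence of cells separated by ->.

A -> F -> K -> O -> P -> Q -> R

Moves only go right or down, so the column and row indices never decrease.
Route from A: 3× down (reaching O), 3× right (reaching R) — 6 moves in all.
Check: all required cells visited.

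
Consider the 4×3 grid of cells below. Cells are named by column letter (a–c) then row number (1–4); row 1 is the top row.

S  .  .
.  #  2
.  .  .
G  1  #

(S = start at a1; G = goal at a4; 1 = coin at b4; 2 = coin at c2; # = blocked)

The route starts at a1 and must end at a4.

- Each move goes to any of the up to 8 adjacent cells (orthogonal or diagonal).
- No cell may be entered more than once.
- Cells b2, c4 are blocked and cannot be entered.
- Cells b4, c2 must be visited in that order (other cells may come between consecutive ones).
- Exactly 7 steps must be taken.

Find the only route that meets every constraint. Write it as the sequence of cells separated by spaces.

a1 a2 a3 b4 c3 c2 b3 a4

The waypoints must appear in the order b4, c2, with no cell reused.
Route from a1: down 2 to a3, down-right 1 to b4, up-right 1 to c3, up 1 to c2, down-left 2 to a4 — 7 moves in all.
Check: order respected (1 at step 3, 2 at step 5); 7 moves as required.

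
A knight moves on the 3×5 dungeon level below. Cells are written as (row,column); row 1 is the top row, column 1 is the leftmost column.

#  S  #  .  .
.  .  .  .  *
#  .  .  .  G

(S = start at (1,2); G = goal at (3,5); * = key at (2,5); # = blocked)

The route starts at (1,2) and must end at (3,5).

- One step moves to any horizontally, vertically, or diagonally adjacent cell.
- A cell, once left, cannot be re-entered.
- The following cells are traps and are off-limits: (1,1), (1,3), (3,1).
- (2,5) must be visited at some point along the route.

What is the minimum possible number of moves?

Any route passes through (2,5) somewhere between (1,2) and (3,5). Summing Chebyshev distances along the two legs ((1,2) → (2,5) → (3,5)) gives a lower bound of 3 + 1 = 4 moves.
A route of 4 moves achieves this: (1,2) → (2,3) → (1,4) → (2,5) → (3,5).
Since 4 matches the lower bound, it is optimal.

4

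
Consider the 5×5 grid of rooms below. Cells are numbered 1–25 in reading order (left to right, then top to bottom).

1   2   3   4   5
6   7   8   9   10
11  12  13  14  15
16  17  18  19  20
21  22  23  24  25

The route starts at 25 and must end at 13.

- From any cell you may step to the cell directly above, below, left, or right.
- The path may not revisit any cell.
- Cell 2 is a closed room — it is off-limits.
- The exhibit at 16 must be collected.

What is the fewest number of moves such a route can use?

8

Any route passes through 16 somewhere between 25 and 13. Summing Manhattan distances along the two legs (25 → 16 → 13) gives a lower bound of 5 + 3 = 8 moves.
A route of 8 moves achieves this: 25 → 20 → 19 → 18 → 17 → 16 → 11 → 12 → 13.
Since 8 matches the lower bound, it is optimal.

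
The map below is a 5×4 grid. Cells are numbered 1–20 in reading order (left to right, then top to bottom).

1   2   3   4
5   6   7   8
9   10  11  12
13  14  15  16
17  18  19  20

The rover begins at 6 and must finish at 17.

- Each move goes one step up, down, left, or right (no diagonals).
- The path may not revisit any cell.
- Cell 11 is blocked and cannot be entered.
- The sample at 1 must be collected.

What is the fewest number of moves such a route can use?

6

Any route passes through 1 somewhere between 6 and 17. Summing Manhattan distances along the two legs (6 → 1 → 17) gives a lower bound of 2 + 4 = 6 moves.
A route of 6 moves achieves this: 6 → 2 → 1 → 5 → 9 → 13 → 17.
Since 6 matches the lower bound, it is optimal.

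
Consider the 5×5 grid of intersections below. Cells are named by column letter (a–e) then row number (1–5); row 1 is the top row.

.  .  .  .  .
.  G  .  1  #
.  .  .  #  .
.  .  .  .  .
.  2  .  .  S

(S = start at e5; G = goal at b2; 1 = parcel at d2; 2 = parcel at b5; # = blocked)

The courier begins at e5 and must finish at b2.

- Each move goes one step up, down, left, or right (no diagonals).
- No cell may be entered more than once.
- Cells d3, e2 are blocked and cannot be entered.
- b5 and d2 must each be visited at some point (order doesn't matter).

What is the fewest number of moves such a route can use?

12

Any route passes through b5 and d2 in some order between e5 and b2. Summing Manhattan distances along each leg and taking the cheapest ordering (e5 → b5 → d2 → b2) gives a lower bound of 3 + 5 + 2 = 10 moves.
The shortest route satisfying every rule uses 12 moves: e5 → d5 → c5 → b5 → b4 → b3 → c3 → c2 → d2 → d1 → c1 → b1 → b2.
The bound of 10 isn't tight here; checking systematically, no route of length 10 through 11 satisfies every constraint, so 12 is the minimum.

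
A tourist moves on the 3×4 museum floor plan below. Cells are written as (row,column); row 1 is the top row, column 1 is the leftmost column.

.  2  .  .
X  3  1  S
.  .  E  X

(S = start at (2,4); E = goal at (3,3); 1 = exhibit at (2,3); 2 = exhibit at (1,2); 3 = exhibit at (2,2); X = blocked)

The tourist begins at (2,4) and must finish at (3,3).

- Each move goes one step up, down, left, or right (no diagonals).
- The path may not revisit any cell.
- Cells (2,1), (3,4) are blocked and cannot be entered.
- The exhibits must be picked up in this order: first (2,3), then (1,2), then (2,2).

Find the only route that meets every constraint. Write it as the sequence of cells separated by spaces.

The waypoints must appear in the order (2,3), (1,2), (2,2), with no cell reused.
Route from (2,4): left to (2,3), up to (1,3), left to (1,2), 2× down (reaching (3,2)), right to (3,3) — 6 moves in all.
Check: order respected (1 at step 1, 2 at step 3, 3 at step 4).

(2,4) (2,3) (1,3) (1,2) (2,2) (3,2) (3,3)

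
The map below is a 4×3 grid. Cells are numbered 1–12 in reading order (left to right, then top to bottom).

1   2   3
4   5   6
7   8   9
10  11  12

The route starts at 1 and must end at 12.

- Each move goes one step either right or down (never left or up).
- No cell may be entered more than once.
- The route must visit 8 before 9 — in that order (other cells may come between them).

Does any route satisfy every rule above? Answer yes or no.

yes

One route that works: 1 → 4 → 7 → 8 → 9 → 12.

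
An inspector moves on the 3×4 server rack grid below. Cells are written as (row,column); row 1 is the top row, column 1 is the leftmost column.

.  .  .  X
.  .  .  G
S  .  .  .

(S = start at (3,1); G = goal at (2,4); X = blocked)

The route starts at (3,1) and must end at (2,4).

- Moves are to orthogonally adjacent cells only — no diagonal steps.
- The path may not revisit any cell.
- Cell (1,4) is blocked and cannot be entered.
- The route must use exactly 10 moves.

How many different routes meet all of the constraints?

Need simple routes of exactly 10 moves from (3,1) to (2,4) (Manhattan distance 4, so 3 moves are spent on a detour and 3 undoing it).
Enumerating: (3,1) (2,1) (1,1) (1,2) (1,3) (2,3) (2,2) (3,2) (3,3) (3,4) (2,4) | (3,1) (3,2) (2,2) (2,1) (1,1) (1,2) (1,3) (2,3) (3,3) (3,4) (2,4).
That gives 2 routes.

2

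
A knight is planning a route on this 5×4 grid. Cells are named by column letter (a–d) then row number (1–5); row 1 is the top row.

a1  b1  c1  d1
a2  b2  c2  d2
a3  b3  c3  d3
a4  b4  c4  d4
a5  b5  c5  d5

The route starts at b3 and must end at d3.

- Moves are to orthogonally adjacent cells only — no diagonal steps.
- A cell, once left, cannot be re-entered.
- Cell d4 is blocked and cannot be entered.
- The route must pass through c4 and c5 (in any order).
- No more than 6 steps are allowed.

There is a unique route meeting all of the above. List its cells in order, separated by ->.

b3 -> b4 -> b5 -> c5 -> c4 -> c3 -> d3

The 6-move cap with required stops at c4, c5 leaves no slack for detours.
Route from b3: down 2 to b5, right 1 to c5, up 2 to c3, right 1 to d3 — 6 moves in all.
Check: all required cells visited; 6 ≤ 6 moves.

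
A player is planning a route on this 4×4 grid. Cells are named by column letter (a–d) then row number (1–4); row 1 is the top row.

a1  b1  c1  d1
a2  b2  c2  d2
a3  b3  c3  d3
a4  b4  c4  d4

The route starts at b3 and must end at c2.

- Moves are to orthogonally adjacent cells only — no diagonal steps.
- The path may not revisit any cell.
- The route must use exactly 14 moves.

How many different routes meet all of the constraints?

Need simple routes of exactly 14 moves from b3 to c2 (Manhattan distance 2, so 6 moves are spent on a detour and 6 undoing it).
Enumerating: b3 b2 b1 a1 a2 a3 a4 b4 c4 c3 d3 d2 d1 c1 c2 | b3 b2 b1 a1 a2 a3 a4 b4 c4 d4 d3 d2 d1 c1 c2 | b3 b4 a4 a3 a2 a1 b1 c1 d1 d2 d3 d4 c4 c3 c2 | b3 b4 a4 a3 a2 b2 b1 c1 d1 d2 d3 d4 c4 c3 c2 | b3 a3 a4 b4 c4 c3 d3 d2 d1 c1 b1 a1 a2 b2 c2 | b3 a3 a4 b4 c4 d4 d3 d2 d1 c1 b1 a1 a2 b2 c2 | b3 c3 d3 d4 c4 b4 a4 a3 a2 a1 b1 c1 d1 d2 c2 | b3 c3 d3 d4 c4 b4 a4 a3 a2 b2 b1 c1 d1 d2 c2.
That gives 8 routes.

8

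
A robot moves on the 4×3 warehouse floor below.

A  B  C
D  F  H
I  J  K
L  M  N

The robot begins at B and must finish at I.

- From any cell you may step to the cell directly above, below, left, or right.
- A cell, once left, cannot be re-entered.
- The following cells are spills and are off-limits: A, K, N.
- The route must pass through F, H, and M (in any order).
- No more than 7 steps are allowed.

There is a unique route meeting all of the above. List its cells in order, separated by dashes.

B - C - H - F - J - M - L - I

Any route must reach F, H, and M and still end at I within 7 moves, so the order of the required stops is forced.
Route from B: right 1 to C, down 1 to H, left 1 to F, down 2 to M, left 1 to L, up 1 to I — 7 moves in all.
Check: all required cells visited; 7 ≤ 7 moves.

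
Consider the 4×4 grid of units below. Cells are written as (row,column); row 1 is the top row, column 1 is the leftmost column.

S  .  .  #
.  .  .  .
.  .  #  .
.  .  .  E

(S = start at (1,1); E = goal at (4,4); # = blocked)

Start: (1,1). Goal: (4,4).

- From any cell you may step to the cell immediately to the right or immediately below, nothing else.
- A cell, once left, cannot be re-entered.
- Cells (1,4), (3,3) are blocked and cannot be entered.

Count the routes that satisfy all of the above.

A right/down-only route from (1,1) to (4,4) makes exactly 3 down-moves and 3 right-moves in some order.
With no other constraints that would be C(6,3) = 20 routes.
Subtract routes through each blocked cell (inclusion–exclusion for overlaps): − through (1,4): 1 − through (3,3): 12 → 7.
That gives 7 routes.

7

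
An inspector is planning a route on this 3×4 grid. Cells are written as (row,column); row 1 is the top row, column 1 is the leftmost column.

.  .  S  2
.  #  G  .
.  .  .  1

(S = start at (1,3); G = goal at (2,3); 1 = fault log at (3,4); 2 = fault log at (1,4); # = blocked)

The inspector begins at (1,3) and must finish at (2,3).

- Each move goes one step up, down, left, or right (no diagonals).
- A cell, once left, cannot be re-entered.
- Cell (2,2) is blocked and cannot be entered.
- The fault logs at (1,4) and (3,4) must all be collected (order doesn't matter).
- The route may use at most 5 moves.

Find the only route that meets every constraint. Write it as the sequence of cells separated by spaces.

(1,3) (1,4) (2,4) (3,4) (3,3) (2,3)

Any route must reach (1,4) and (3,4) and still end at (2,3) within 5 moves, so the order of the required stops is forced.
Route from (1,3): right 1 to (1,4), down 2 to (3,4), left 1 to (3,3), up 1 to (2,3) — 5 moves in all.
Check: all required cells visited; 5 ≤ 5 moves.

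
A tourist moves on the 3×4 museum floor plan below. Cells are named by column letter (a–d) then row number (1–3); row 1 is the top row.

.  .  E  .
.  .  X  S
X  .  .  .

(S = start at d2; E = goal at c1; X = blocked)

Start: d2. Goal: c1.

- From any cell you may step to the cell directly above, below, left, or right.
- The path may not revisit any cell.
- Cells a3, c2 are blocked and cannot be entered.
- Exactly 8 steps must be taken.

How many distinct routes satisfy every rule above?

1

Need simple routes of exactly 8 moves from d2 to c1 (Manhattan distance 2, so 3 moves are spent on a detour and 3 undoing it).
Enumerating: d2 d3 c3 b3 b2 a2 a1 b1 c1.
That gives 1 route.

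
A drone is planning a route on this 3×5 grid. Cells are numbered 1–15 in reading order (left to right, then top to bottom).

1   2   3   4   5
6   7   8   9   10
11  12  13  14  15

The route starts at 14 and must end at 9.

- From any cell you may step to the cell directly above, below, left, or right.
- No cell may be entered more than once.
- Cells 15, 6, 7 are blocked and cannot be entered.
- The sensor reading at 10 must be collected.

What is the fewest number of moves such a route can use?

Any route passes through 10 somewhere between 14 and 9. Summing Manhattan distances along the two legs (14 → 10 → 9) gives a lower bound of 2 + 1 = 3 moves.
The shortest route satisfying every rule uses 7 moves: 14 → 13 → 8 → 3 → 4 → 5 → 10 → 9.
The no-revisit rule (legs can't share cells) pushes the minimum above the 3-move bound; an exhaustive check rules out every length from 3 to 6 (on a 4-connected grid the length of any start-to-goal walk has the same parity as the Manhattan bound, so only lengths 3, 5, 7, … need checking), leaving 7 as the minimum.

7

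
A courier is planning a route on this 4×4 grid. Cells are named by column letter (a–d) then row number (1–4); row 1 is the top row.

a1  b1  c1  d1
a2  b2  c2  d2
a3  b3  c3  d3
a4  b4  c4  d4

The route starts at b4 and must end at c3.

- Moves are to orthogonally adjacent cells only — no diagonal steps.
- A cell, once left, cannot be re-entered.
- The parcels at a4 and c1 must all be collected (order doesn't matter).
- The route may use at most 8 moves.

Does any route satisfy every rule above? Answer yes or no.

One route that works: b4 → a4 → a3 → a2 → a1 → b1 → c1 → c2 → c3.

yes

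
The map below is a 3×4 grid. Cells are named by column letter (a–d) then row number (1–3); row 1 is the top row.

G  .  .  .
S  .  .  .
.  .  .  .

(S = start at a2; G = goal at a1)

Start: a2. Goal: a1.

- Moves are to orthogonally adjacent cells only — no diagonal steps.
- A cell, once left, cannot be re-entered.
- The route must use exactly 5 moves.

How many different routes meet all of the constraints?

Need simple routes of exactly 5 moves from a2 to a1 (Manhattan distance 1, so 2 moves are spent on a detour and 2 undoing it).
Enumerating: a2 a3 b3 b2 b1 a1 | a2 b2 c2 c1 b1 a1.
That gives 2 routes.

2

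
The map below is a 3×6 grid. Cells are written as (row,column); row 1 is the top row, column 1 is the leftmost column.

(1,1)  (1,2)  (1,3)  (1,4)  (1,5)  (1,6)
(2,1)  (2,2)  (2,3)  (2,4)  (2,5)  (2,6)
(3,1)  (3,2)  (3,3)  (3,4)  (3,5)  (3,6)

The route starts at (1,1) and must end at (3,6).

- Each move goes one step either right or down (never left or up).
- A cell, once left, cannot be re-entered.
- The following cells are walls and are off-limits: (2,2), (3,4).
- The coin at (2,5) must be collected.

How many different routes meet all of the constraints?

A right/down-only route from (1,1) to (3,6) makes exactly 2 down-moves and 5 right-moves in some order.
With no other constraints that would be C(7,2) = 21 routes.
Split at (2,5) and multiply the segment counts (each segment already excludes blocked cells): (1,1)→(2,5): 3; (2,5)→(3,6): 2; product = 6.
That gives 6 routes.

6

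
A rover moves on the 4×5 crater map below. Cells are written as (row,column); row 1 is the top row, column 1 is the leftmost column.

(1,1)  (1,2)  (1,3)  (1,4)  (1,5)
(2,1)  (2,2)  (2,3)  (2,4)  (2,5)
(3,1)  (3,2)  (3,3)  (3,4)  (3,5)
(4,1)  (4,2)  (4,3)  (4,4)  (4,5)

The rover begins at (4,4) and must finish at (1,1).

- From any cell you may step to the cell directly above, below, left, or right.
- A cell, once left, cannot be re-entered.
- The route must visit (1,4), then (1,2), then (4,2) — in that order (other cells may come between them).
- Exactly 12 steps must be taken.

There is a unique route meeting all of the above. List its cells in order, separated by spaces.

(4,4) (3,4) (2,4) (1,4) (1,3) (1,2) (2,2) (3,2) (4,2) (4,1) (3,1) (2,1) (1,1)

The waypoints must appear in the order (1,4), (1,2), (4,2), with no cell reused.
Route from (4,4): up 3 to (1,4), left 2 to (1,2), down 3 to (4,2), left 1 to (4,1), up 3 to (1,1) — 12 moves in all.
Check: order respected ((1,4) at step 3, (1,2) at step 5, (4,2) at step 8); 12 moves as required.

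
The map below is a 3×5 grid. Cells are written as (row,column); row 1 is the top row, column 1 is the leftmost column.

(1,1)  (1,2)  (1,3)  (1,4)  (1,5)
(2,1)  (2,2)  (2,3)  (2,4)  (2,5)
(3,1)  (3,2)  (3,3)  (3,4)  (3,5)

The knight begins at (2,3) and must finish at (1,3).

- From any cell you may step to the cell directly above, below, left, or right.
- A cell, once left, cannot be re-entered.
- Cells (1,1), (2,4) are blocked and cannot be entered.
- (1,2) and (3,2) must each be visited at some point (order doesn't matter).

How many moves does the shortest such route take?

Any route passes through (1,2) and (3,2) in some order between (2,3) and (1,3). Summing Manhattan distances along each leg and taking the cheapest ordering ((2,3) → (3,2) → (1,2) → (1,3)) gives a lower bound of 2 + 2 + 1 = 5 moves.
A route of 5 moves achieves this: (2,3) → (3,3) → (3,2) → (2,2) → (1,2) → (1,3).
Since 5 matches the lower bound, it is optimal.

5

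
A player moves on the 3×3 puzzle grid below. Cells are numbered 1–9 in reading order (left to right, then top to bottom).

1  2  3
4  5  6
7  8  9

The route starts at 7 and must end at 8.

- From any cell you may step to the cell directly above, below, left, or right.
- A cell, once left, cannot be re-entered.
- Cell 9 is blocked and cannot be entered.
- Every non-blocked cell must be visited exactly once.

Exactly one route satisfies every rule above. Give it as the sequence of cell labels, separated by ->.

7 -> 4 -> 1 -> 2 -> 3 -> 6 -> 5 -> 8

Need to visit all 8 open cells exactly once, starting at 7 and ending at 8.
Cell 3 has only two open neighbours (6 and 2), so the path must pass straight through it: one of those is the cell it's entered from and the other is where it exits.
Route from 7: up 2 to 1, right 2 to 3, down 1 to 6, left 1 to 5, down 1 to 8 — 7 moves in all.
Check: all 8 open cells covered.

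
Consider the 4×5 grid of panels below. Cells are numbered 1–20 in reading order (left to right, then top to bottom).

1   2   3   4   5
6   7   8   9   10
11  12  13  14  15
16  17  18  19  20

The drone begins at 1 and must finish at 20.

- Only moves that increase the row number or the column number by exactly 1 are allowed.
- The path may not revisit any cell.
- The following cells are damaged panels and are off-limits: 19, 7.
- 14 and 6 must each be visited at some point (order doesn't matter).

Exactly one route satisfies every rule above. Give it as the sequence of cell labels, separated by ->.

1 -> 6 -> 11 -> 12 -> 13 -> 14 -> 15 -> 20

Moves only go right or down, so the column and row indices never decrease.
Route from 1: 2× down (reaching 11), 4× right (reaching 15), down to 20 — 7 moves in all.
Check: all required cells visited.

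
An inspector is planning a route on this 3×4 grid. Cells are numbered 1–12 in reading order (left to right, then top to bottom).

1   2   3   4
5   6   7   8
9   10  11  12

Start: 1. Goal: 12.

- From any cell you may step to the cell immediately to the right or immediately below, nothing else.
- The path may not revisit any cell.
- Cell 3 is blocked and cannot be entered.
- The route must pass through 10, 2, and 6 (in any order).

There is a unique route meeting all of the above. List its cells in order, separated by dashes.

1 - 2 - 6 - 10 - 11 - 12

Moves only go right or down, so the column and row indices never decrease.
Route from 1: right to 2, 2× down (reaching 10), 2× right (reaching 12) — 5 moves in all.
Check: all required cells visited.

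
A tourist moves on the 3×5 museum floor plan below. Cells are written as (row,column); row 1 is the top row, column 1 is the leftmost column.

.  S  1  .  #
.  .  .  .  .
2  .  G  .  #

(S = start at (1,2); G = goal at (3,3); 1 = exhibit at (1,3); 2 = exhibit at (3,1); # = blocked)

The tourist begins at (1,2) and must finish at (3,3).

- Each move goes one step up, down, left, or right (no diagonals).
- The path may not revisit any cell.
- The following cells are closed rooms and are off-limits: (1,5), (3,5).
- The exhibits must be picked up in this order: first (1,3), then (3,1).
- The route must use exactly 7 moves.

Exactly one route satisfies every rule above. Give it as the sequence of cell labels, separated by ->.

(1,2) -> (1,3) -> (2,3) -> (2,2) -> (2,1) -> (3,1) -> (3,2) -> (3,3)

The waypoints must appear in the order (1,3), (3,1), with no cell reused.
Route from (1,2): right 1 to (1,3), down 1 to (2,3), left 2 to (2,1), down 1 to (3,1), right 2 to (3,3) — 7 moves in all.
Check: order respected (1 at step 1, 2 at step 5); 7 moves as required.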